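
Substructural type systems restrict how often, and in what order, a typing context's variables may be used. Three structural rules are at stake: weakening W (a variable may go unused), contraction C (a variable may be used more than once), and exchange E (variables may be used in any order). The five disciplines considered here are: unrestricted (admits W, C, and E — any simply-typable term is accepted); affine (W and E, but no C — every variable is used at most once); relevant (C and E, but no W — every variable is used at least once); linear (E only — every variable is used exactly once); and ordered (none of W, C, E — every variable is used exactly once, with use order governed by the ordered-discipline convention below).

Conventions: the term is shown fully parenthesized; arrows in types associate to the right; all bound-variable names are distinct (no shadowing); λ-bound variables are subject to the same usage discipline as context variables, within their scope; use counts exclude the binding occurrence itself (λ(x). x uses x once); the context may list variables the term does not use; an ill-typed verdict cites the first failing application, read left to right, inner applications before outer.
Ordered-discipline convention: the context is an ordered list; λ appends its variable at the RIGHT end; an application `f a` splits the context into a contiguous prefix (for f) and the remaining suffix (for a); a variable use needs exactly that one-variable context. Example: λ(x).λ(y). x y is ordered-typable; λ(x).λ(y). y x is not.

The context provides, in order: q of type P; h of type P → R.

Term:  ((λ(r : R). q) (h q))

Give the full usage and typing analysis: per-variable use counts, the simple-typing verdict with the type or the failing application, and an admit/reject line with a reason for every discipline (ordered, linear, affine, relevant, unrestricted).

variable uses: q: 2; h: 1; r (bound): 0
left-to-right use order: q, h, q
typing: ✓ — P
ordered: ✗ — uses contraction: q ×2; unused: r — weakening required
linear: ✗ — uses contraction: q ×2; unused: r — weakening required
affine: ✗ — uses contraction: q ×2
relevant: ✗ — unused: r — weakening required
unrestricted: ✓ — type-checks (P) and nothing is barred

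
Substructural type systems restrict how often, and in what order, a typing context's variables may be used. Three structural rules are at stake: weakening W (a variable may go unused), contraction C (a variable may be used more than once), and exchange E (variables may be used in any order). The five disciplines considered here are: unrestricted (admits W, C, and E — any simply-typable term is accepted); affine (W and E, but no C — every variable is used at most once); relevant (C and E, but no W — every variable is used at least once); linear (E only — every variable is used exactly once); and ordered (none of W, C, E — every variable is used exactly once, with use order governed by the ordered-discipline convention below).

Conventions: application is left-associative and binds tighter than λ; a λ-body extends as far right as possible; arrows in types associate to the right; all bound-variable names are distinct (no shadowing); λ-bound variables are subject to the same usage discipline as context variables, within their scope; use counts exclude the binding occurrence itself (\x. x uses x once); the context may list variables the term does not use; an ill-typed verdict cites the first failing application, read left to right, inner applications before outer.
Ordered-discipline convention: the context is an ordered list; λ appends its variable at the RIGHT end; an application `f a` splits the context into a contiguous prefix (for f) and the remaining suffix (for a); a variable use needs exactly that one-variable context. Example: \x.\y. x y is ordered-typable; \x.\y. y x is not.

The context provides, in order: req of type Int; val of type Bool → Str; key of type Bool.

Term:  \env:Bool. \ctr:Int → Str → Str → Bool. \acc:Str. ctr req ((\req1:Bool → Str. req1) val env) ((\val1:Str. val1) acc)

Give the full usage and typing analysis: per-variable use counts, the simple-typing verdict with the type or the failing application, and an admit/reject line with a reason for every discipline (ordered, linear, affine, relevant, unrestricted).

usage: req ×1, val ×1, key ×0, env (bound) ×1, ctr (bound) ×1, acc (bound) ×1, req1 (bound) ×1, val1 (bound) ×1
uses in reading order: ctr, req, req1, val, env, val1, acc
typing: well-typed at Bool → (Int → Str → Str → Bool) → Str → Bool
ordered ✗ (key left unused)
linear ✗ (key left unused)
affine ✓ (req, val, key, env, ctr, acc, req1, val1: no repeats, contraction unneeded)
relevant ✗ (key left unused)
unrestricted ✓ (simply typable at Bool → (Int → Str → Str → Bool) → Str → Bool; W, C, E all held)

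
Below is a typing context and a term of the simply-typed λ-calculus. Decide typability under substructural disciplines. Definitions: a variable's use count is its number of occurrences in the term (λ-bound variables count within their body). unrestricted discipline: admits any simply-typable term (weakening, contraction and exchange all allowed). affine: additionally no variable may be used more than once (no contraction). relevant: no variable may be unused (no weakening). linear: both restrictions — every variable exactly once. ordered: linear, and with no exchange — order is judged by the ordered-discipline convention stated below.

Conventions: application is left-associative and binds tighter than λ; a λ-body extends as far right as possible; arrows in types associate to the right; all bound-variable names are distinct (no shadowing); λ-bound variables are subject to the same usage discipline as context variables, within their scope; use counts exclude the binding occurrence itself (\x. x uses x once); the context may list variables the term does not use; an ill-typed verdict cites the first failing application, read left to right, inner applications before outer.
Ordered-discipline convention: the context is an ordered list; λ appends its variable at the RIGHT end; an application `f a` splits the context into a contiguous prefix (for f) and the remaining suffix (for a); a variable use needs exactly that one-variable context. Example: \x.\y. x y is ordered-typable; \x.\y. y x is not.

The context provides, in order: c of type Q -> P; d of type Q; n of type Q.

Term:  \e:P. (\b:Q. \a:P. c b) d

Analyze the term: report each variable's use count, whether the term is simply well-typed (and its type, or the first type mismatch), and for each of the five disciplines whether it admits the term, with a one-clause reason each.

use counts: c: 1×; d: 1×; n: 0×; e [bound]: 0×; b [bound]: 1×; a [bound]: 0×
left-to-right use order: c, b, d
typing: ✓ — P -> P -> P
ordered ✗ (n, e, a never used (weakening))
linear ✗ (n, e, a never used (weakening))
affine ✓ (none of c, d, n, e, b, a used more than once)
relevant ✗ (n, e, a never used (weakening))
unrestricted ✓ (simply typable at P -> P -> P; W, C, E all held)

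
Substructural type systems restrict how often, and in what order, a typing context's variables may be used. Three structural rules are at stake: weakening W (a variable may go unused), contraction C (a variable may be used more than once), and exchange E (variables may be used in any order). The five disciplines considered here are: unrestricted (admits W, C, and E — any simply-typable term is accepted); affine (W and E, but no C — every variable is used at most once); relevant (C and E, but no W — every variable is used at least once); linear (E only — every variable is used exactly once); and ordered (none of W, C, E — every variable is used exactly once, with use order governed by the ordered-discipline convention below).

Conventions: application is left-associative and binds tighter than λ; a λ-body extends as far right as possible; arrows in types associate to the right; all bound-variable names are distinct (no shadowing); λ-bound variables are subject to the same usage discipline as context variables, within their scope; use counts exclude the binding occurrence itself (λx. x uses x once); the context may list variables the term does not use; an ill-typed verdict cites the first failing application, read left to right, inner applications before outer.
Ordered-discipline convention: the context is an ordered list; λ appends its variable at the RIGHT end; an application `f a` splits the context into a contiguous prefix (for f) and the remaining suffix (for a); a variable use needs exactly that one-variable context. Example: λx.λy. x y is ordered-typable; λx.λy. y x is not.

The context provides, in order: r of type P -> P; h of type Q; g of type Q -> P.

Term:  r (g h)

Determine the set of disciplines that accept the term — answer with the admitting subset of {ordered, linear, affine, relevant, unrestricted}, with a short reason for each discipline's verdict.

admitted in: linear, affine, relevant, unrestricted
counts: r ×1; h ×1; g ×1
uses in reading order: r, g, h
typing: ✓ — P
ordered: ✗, use order r, g, h needs exchange
linear: ✓, single use per variable (r, h, g)
affine: ✓, at most one use each (r, h, g)
relevant: ✓, every one of r, h, g appears
unrestricted: ✓, well-typed at P; no restrictions here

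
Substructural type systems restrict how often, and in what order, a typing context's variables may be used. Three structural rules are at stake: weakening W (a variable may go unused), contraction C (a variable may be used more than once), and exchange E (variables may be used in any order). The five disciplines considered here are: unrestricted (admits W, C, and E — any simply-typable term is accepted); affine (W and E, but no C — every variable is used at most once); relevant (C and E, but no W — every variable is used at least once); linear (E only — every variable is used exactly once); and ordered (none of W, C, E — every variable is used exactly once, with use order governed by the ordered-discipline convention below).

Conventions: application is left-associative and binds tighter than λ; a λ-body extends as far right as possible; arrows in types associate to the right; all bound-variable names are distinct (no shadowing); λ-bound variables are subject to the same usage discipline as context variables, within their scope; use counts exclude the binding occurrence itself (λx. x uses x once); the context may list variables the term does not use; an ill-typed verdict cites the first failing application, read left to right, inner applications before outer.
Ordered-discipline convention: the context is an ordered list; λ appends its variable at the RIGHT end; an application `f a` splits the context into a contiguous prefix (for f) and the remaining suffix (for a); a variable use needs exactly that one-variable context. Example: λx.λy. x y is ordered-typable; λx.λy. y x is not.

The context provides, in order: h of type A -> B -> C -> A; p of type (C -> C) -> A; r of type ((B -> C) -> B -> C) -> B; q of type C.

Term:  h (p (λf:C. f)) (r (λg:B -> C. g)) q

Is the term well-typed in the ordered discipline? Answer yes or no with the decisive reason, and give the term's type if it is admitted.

yes — single-use (h, p, r, q, f, g), ordered derivation ok; term : A
variable uses: h=1, p=1, r=1, q=1, f (bound)=1, g (bound)=1
use order (left to right): h, p, f, r, g, q
typing: the term checks, with type A
all disciplines: ordered ✓, linear ✓, affine ✓, relevant ✓, unrestricted ✓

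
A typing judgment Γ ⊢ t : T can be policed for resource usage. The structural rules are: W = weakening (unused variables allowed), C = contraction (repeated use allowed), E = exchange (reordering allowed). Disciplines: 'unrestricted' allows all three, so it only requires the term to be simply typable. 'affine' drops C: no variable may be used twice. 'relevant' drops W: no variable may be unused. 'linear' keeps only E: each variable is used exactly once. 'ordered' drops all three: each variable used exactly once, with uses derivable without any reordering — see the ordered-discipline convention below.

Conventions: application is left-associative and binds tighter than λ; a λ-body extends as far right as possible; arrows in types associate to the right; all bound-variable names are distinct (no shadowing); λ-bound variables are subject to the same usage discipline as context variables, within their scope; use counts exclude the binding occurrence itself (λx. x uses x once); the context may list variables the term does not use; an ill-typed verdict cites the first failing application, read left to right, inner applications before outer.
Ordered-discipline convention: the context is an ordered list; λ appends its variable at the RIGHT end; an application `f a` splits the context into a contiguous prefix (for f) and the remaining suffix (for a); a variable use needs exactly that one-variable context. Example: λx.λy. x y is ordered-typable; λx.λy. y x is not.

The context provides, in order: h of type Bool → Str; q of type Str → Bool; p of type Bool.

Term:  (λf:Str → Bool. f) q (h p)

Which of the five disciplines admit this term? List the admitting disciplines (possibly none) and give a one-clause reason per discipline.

admitted by: linear, affine, relevant, unrestricted
variable uses: h: 1, q: 1, p: 1, f (bound): 1
uses in reading order: f, q, h, p
typing: the term checks, with type Bool
ordered: ✗, no contiguous prefix/suffix split fits f, q, h, p
linear: ✓, h, q, p, f: one use apiece
affine: ✓, no duplicate uses among h, q, p, f
relevant: ✓, none of h, q, p, f goes unused
unrestricted: ✓, simply typable at Bool; W, C, E all held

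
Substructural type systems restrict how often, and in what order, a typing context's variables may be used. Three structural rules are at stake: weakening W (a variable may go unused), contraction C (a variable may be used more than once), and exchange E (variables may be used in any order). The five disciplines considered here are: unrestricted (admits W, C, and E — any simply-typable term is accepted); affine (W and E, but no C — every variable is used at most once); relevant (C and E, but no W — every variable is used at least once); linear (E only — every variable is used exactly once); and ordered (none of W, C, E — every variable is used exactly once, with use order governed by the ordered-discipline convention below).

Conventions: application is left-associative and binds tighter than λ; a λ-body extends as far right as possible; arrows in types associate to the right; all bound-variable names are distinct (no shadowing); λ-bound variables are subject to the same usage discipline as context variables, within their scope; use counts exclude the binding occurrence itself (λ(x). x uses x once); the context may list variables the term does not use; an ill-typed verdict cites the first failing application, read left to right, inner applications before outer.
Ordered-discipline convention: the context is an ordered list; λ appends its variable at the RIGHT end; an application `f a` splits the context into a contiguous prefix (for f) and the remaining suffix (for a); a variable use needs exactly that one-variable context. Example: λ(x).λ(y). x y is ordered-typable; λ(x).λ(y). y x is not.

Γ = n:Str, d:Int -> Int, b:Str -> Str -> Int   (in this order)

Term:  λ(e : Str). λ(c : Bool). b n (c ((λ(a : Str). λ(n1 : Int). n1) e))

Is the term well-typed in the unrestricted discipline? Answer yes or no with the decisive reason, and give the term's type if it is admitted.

no — fails simple typing
counts: n: 1×; d: 0×; b: 1×; e [bound]: 1×; c [bound]: 1×; a [bound]: 0×; n1 [bound]: 1×
use order (left to right): b, n, c, n1, e
typing: ill-typed: can't apply a value of type Bool
across the five disciplines: ordered ✗, linear ✗, affine ✗, relevant ✗, unrestricted ✗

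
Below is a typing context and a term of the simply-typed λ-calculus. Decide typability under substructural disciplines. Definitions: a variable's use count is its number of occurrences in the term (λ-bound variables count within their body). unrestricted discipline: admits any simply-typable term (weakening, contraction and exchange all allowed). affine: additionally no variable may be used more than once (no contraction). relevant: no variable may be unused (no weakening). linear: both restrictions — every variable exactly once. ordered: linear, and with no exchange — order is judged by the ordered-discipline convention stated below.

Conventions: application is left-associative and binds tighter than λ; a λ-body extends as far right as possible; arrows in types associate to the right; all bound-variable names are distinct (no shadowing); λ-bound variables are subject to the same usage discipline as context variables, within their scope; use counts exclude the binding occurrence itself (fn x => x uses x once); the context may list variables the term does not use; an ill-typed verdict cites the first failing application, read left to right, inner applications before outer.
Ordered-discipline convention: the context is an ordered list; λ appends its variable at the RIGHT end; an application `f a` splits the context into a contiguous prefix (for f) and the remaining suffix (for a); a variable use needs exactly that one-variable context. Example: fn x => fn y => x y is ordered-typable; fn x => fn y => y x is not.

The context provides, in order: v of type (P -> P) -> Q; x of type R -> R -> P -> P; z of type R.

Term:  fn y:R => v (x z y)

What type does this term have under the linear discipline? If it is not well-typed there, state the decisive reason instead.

term : R -> Q
variable uses: v: 1×; x: 1×; z: 1×; y (λ-bound): 1×
uses in reading order: v, x, z, y
typing: well-typed at R -> Q
summary: ordered ✓, linear ✓, affine ✓, relevant ✓, unrestricted ✓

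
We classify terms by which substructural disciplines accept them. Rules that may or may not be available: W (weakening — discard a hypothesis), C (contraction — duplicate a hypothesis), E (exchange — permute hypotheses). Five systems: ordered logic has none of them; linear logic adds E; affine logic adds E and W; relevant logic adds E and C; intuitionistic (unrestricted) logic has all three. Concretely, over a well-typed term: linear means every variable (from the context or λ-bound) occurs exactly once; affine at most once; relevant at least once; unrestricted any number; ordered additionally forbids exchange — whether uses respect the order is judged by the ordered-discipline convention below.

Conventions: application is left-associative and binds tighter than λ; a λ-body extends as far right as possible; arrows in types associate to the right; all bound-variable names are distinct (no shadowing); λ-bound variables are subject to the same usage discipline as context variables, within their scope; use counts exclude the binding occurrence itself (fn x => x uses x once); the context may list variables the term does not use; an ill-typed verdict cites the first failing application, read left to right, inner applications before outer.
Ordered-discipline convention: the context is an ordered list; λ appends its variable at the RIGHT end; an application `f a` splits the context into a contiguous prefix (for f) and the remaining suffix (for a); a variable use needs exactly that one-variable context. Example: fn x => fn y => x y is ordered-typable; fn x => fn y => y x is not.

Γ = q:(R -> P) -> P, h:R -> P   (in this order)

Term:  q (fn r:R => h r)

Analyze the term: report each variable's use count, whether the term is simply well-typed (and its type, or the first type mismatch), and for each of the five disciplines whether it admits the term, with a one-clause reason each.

use counts: q ×1; h ×1; r (λ-bound) ×1
left-to-right use order: q, h, r
typing: well-typed at P
ordered ✓ (one use each (q, h, r); ordered split holds)
linear ✓ (exactly-once usage across q, h, r)
affine ✓ (q, h, r: no repeats, contraction unneeded)
relevant ✓ (q, h, r: all used, weakening unneeded)
unrestricted ✓ (typability at P is all that's needed)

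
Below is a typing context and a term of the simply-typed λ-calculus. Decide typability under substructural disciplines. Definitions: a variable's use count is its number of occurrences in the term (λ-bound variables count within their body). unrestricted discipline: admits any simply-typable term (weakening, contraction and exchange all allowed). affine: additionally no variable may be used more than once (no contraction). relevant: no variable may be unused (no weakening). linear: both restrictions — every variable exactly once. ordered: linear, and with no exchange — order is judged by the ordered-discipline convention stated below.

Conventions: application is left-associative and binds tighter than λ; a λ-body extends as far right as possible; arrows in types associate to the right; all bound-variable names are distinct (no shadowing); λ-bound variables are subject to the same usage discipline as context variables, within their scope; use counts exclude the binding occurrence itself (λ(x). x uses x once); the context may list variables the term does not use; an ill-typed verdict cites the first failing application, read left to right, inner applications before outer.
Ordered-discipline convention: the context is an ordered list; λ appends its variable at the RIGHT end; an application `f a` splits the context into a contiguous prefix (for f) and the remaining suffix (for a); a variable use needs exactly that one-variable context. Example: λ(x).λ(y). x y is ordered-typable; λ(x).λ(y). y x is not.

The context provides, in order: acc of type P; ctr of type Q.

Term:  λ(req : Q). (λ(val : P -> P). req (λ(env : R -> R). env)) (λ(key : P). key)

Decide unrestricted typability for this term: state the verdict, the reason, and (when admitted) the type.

no — fails simple typing
use counts: acc ×0; ctr ×0; req [bound] ×1; val [bound] ×0; env [bound] ×1; key [bound] ×1
order of uses: req, env, key
typing: ill-typed: can't apply a value of type Q
all disciplines: ordered ✗, linear ✗, affine ✗, relevant ✗, unrestricted ✗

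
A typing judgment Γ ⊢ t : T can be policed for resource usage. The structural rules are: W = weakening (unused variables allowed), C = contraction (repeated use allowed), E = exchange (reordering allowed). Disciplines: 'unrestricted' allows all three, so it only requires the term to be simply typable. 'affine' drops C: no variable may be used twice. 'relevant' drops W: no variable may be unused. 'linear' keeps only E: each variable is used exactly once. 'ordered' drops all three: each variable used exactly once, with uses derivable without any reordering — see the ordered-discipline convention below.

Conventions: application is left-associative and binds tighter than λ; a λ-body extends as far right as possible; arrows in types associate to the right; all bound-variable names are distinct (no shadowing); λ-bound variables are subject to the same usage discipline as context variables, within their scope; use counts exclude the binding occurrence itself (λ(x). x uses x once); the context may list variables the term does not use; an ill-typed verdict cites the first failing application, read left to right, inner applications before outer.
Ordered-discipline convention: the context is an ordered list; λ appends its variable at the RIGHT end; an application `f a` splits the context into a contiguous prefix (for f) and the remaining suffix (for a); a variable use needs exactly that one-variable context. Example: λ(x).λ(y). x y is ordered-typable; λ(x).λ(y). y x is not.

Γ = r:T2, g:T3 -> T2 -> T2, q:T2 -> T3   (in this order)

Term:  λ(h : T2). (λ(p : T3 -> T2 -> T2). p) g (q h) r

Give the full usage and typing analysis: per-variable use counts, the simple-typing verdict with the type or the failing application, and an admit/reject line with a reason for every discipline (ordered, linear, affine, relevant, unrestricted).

use counts: r=1; g=1; q=1; h (λ-bound)=1; p (λ-bound)=1
left-to-right use order: p, g, q, h, r
typing: the term checks, with type T2 -> T2
ordered: ✗ — use order p, g, q, h, r needs exchange
linear: ✓ — r, g, q, h, p: one use apiece
affine: ✓ — none of r, g, q, h, p used more than once
relevant: ✓ — at least one use each (r, g, q, h, p)
unrestricted: ✓ — well-typed at T2 -> T2; no restrictions here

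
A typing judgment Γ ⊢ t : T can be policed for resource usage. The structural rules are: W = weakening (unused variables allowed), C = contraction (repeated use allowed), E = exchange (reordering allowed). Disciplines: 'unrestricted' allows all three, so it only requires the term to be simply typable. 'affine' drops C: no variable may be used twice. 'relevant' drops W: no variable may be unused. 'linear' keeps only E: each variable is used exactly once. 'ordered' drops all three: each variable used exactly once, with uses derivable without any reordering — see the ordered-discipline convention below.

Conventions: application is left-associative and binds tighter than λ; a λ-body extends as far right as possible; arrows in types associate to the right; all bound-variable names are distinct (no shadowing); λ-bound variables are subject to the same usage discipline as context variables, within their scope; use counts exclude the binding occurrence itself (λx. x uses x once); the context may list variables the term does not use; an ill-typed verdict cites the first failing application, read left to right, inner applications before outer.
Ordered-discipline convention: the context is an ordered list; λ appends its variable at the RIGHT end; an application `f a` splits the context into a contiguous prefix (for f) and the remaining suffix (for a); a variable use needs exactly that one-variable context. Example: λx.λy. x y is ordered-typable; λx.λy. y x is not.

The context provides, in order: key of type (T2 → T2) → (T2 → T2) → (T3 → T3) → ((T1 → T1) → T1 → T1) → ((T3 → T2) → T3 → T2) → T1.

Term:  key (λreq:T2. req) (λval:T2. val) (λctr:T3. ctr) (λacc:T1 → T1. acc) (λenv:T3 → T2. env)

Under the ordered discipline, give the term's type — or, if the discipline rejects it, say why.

term : T1
variable uses: key: 1×; req (bound): 1×; val (bound): 1×; ctr (bound): 1×; acc (bound): 1×; env (bound): 1×
use order (left to right): key, req, val, ctr, acc, env
typing: well-typed at T1
per-discipline verdicts: ordered ✓ | linear ✓ | affine ✓ | relevant ✓ | unrestricted ✓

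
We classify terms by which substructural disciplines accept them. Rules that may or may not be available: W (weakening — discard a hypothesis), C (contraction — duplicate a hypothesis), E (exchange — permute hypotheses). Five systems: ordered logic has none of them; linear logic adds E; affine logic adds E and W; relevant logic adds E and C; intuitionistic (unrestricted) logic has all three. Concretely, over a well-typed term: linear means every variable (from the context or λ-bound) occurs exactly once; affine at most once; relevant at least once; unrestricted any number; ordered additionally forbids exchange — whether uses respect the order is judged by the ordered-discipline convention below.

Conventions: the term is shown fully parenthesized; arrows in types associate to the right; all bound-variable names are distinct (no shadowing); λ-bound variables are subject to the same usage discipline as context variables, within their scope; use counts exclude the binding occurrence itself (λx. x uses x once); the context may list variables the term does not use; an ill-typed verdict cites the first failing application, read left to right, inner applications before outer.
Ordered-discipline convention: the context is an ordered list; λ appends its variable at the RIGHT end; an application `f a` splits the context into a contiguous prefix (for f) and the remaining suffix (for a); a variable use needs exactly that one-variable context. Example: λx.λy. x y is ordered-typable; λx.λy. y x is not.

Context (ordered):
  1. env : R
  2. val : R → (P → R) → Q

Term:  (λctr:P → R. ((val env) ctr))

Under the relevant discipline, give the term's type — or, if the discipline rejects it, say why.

term : (P → R) → Q
counts: env=1; val=1; ctr [bound]=1
use order (left to right): val, env, ctr
typing: well-typed at (P → R) → Q
all disciplines: ordered ✗ · linear ✓ · affine ✓ · relevant ✓ · unrestricted ✓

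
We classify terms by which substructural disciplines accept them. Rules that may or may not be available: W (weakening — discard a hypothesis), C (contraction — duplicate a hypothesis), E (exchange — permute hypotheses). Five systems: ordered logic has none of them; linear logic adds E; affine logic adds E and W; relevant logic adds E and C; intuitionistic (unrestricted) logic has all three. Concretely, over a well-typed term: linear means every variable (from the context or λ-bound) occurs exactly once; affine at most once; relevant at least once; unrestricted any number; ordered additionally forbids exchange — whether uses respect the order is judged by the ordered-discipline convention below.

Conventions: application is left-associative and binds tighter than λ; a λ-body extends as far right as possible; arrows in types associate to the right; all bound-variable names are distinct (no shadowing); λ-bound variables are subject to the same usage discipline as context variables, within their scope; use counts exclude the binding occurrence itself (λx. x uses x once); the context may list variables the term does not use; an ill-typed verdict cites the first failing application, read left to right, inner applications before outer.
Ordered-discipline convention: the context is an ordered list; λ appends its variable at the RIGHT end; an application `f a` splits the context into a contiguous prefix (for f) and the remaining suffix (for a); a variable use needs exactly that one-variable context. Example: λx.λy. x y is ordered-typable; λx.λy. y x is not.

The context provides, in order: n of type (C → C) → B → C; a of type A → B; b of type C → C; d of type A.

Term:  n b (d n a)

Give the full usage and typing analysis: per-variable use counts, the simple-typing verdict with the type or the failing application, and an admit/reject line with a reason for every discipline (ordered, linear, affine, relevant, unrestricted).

use counts: n: 2; a: 1; b: 1; d: 1
left-to-right use order: n, b, d, n, a
typing: ill-typed: non-arrow in function slot: A
ordered ✗ (fails simple typing)
linear ✗ (a type mismatch blocks all five)
affine ✗ (the type mismatch rejects it)
relevant ✗ (not simply typable)
unrestricted ✗ (fails simple typing)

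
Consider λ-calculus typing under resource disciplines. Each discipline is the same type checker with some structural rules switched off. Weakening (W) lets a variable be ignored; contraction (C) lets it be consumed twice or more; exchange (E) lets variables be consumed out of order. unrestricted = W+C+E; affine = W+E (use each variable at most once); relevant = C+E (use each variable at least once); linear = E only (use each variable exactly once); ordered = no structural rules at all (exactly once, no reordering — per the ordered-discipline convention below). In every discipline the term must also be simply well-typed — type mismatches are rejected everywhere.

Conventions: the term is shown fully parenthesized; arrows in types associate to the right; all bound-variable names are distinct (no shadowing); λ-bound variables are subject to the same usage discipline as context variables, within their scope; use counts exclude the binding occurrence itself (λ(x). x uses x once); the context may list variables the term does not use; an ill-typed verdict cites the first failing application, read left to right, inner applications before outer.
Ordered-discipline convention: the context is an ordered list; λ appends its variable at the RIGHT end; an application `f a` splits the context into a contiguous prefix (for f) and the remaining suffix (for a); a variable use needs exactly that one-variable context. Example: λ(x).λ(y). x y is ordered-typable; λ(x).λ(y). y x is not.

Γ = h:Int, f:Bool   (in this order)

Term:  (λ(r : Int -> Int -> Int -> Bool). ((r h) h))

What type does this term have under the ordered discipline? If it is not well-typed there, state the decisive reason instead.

not well-typed under ordered — repeated use of h ×2; f left unused
usage: h ×2; f ×0; r [bound] ×1
order of uses: r, h, h
typing: well-typed at (Int -> Int -> Int -> Bool) -> Int -> Bool
across the five disciplines: ordered ✗ | linear ✗ | affine ✗ | relevant ✗ | unrestricted ✓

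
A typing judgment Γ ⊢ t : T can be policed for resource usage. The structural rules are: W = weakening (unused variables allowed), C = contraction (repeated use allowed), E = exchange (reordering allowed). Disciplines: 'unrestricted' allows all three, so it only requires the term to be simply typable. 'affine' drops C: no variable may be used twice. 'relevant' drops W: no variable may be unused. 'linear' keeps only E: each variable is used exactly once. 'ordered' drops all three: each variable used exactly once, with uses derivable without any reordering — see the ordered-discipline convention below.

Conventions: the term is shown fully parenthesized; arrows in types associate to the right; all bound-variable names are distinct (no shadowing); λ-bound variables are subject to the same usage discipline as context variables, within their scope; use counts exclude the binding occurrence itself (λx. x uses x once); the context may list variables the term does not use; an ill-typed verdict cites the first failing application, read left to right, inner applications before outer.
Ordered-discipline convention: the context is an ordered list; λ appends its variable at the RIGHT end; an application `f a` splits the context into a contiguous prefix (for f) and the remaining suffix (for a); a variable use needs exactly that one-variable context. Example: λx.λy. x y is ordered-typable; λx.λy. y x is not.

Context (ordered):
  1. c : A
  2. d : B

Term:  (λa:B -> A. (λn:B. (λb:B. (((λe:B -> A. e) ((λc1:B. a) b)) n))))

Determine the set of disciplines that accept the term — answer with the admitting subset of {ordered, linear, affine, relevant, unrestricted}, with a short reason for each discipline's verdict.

admitted by: affine, unrestricted
usage: c ×0, d ×0, a (bound) ×1, n (bound) ×1, b (bound) ×1, e (bound) ×1, c1 (bound) ×0
uses in reading order: e, a, b, n
typing: well-typed at (B -> A) -> B -> B -> A
ordered: ✗, c, d, c1 never used (weakening)
linear: ✗, c, d, c1 never used (weakening)
affine: ✓, at most one use each (c, d, a, n, b, e, c1)
relevant: ✗, c, d, c1 never used (weakening)
unrestricted: ✓, well-typed at (B -> A) -> B -> B -> A; no restrictions here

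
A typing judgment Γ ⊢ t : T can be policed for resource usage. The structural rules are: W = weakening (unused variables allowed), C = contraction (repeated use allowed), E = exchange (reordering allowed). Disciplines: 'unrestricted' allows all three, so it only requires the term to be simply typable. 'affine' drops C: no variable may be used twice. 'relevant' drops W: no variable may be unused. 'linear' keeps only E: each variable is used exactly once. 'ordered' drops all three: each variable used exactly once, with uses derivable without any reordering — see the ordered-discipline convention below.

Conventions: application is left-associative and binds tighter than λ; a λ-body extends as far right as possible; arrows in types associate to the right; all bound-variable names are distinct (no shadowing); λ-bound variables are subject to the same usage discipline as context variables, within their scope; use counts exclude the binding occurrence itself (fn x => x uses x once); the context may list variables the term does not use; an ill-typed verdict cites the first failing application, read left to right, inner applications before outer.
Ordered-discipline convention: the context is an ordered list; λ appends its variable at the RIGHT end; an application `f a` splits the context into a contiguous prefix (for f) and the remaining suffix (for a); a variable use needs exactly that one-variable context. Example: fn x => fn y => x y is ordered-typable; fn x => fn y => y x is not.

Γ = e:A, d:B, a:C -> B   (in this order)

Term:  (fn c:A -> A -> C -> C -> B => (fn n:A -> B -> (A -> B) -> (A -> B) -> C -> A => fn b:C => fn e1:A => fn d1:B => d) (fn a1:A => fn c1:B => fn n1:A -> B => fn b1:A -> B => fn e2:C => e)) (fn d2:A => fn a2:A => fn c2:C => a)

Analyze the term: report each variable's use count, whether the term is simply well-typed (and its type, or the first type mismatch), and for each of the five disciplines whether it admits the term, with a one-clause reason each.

variable uses: e ×1, d ×1, a ×1, c (bound) ×0, n (bound) ×0, b (bound) ×0, e1 (bound) ×0, d1 (bound) ×0, a1 (bound) ×0, c1 (bound) ×0, n1 (bound) ×0, b1 (bound) ×0, e2 (bound) ×0, d2 (bound) ×0, a2 (bound) ×0, c2 (bound) ×0
use order (left to right): d, e, a
typing: the term checks, with type C -> A -> B -> B
ordered ✗ (needs weakening: c, n, b, e1, d1, a1, c1, n1, b1, e2, d2, a2, c2 unused)
linear ✗ (needs weakening: c, n, b, e1, d1, a1, c1, n1, b1, e2, d2, a2, c2 unused)
affine ✓ (no duplicate uses among e, d, a, c, n, b, e1, d1, a1, c1, n1, b1, e2, d2, a2, c2)
relevant ✗ (needs weakening: c, n, b, e1, d1, a1, c1, n1, b1, e2, d2, a2, c2 unused)
unrestricted ✓ (typability at C -> A -> B -> B is all that's needed)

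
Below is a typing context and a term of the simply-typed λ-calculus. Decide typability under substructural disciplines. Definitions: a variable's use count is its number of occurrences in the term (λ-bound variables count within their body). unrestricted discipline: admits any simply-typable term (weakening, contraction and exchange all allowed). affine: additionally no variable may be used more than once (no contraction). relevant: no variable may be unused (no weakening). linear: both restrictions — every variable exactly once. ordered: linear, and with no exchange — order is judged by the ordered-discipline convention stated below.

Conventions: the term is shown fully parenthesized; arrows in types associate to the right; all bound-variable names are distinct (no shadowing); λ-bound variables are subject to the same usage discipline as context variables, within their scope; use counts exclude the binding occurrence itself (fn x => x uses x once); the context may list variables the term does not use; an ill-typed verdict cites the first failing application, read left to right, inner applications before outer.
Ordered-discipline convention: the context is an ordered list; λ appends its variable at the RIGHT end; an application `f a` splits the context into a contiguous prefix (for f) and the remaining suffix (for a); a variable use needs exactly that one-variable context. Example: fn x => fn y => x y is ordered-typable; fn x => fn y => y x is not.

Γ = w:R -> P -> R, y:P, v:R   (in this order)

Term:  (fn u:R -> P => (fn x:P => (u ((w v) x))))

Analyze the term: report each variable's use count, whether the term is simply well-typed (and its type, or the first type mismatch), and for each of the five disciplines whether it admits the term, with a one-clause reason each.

use counts: w=1, y=0, v=1, u [bound]=1, x [bound]=1
use order (left to right): u, w, v, x
typing: well-typed at (R -> P) -> P -> P
ordered: ✗ — needs weakening: y unused
linear: ✗ — needs weakening: y unused
affine: ✓ — none of w, y, v, u, x used more than once
relevant: ✗ — needs weakening: y unused
unrestricted: ✓ — typability at (R -> P) -> P -> P is all that's needed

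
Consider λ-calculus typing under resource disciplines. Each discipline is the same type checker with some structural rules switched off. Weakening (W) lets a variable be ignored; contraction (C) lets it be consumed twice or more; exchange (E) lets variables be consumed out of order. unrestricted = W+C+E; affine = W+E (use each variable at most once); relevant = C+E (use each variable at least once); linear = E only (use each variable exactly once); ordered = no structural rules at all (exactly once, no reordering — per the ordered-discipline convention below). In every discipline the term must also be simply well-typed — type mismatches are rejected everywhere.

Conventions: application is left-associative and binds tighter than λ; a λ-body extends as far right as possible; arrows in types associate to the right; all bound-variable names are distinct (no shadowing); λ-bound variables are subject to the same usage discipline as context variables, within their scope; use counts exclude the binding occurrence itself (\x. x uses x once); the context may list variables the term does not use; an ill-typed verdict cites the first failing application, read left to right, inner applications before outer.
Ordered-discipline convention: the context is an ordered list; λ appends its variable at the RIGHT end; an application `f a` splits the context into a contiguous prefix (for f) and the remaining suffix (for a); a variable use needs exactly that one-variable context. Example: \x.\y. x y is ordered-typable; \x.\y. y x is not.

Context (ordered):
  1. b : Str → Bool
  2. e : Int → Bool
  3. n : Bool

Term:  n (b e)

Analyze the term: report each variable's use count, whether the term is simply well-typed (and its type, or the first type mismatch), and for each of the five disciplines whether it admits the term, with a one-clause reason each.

variable uses: b: 1×; e: 1×; n: 1×
left-to-right use order: n, b, e
typing: ill-typed: an application expects Str but receives Int → Bool
ordered: ✗, a type mismatch blocks all five
linear: ✗, the type mismatch rejects it
affine: ✗, not simply typable
relevant: ✗, fails simple typing
unrestricted: ✗, a type mismatch blocks all five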